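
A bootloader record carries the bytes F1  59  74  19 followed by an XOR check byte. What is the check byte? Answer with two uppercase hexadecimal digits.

C5

XOR the bytes together:
  start with 0xF1
  0xF1 ⊕ 0x59 = 0xA8
  0xA8 ⊕ 0x74 = 0xDC
  0xDC ⊕ 0x19 = 0xC5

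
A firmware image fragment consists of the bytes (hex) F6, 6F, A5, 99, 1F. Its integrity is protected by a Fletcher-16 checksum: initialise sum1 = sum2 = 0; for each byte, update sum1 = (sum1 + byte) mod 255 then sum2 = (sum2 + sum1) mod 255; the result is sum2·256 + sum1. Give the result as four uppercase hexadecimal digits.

Running sums (mod 255):
  after byte 0 (F6): sum1=246, sum2=246
  after byte 1 (6F): sum1=102, sum2=93
  after byte 2 (A5): sum1=12, sum2=105
  after byte 3 (99): sum1=165, sum2=15
  after byte 4 (1F): sum1=196, sum2=211
Checksum = sum2·256 + sum1 = 211·256 + 196 = 54212 = 0xD3C4.

D3C4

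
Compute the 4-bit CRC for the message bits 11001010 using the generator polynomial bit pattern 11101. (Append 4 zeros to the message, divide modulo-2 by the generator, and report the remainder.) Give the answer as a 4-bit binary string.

Append 4 zeros: 110010100000. Divide by 11101 (XOR where the leading bit is 1):
  pos 0: 11001 XOR 11101 = 00100
  pos 2: 10001 XOR 11101 = 01100
  pos 3: 11000 XOR 11101 = 00101
  pos 5: 10100 XOR 11101 = 01001
  pos 6: 10010 XOR 11101 = 01111
  pos 7: 11110 XOR 11101 = 00011
Remainder (last 4 bits) = 0011. This is the CRC / FCS.

0011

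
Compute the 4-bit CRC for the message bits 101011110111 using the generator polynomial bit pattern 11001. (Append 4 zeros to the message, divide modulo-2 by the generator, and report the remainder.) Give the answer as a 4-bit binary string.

Append 4 zeros: 1010111101110000. Divide by 11001 (XOR where the leading bit is 1):
  pos 0: 10101 XOR 11001 = 01100
  pos 1: 11001 XOR 11001 = 00000
  pos 6: 11011 XOR 11001 = 00010
  pos 9: 10100 XOR 11001 = 01101
  pos 10: 11010 XOR 11001 = 00011
Remainder (last 4 bits) = 0110. This is the CRC / FCS.

0110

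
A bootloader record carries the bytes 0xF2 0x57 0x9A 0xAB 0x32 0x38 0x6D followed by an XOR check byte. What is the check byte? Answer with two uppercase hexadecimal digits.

F3

XOR the bytes together:
  start with 0xF2
  0xF2 ⊕ 0x57 = 0xA5
  0xA5 ⊕ 0x9A = 0x3F
  0x3F ⊕ 0xAB = 0x94
  0x94 ⊕ 0x32 = 0xA6
  0xA6 ⊕ 0x38 = 0x9E
  0x9E ⊕ 0x6D = 0xF3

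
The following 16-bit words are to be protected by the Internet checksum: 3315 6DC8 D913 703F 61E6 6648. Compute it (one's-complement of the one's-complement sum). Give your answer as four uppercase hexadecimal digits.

One's-complement addition (fold any carry out of bit 15 back into bit 0):
  0x3315 + 0x6DC8 = 0x0A0DD
  0xA0DD + 0xD913 = 0x179F0 → wrap carry → 0x79F1
  0x79F1 + 0x703F = 0x0EA30
  0xEA30 + 0x61E6 = 0x14C16 → wrap carry → 0x4C17
  0x4C17 + 0x6648 = 0x0B25F
One's-complement sum = 0xB25F.
Checksum = ~0xB25F & 0xFFFF = 0x4DA0.

4DA0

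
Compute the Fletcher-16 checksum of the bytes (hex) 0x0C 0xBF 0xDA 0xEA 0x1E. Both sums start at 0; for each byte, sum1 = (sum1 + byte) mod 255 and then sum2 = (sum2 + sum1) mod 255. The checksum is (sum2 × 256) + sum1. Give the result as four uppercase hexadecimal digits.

Running sums (mod 255):
  after byte 0 (0x0C): sum1=12, sum2=12
  after byte 1 (0xBF): sum1=203, sum2=215
  after byte 2 (0xDA): sum1=166, sum2=126
  after byte 3 (0xEA): sum1=145, sum2=16
  after byte 4 (0x1E): sum1=175, sum2=191
Checksum = sum2·256 + sum1 = 191·256 + 175 = 49071 = 0xBFAF.

BFAF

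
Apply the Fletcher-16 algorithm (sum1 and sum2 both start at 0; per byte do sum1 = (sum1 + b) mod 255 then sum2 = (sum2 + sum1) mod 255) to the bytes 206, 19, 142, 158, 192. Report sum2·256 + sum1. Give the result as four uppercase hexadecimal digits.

Running sums (mod 255):
  after byte 0 (206): sum1=206, sum2=206
  after byte 1 (19): sum1=225, sum2=176
  after byte 2 (142): sum1=112, sum2=33
  after byte 3 (158): sum1=15, sum2=48
  after byte 4 (192): sum1=207, sum2=0
Checksum = sum2·256 + sum1 = 0·256 + 207 = 207 = 0x00CF.

00CF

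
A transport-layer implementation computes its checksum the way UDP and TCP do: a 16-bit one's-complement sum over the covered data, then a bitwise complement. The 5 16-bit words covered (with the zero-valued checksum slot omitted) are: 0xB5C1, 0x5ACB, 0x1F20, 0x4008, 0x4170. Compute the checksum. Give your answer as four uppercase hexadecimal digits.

4EDA

One's-complement addition (fold any carry out of bit 15 back into bit 0):
  0xB5C1 + 0x5ACB = 0x1108C → wrap carry → 0x108D
  0x108D + 0x1F20 = 0x02FAD
  0x2FAD + 0x4008 = 0x06FB5
  0x6FB5 + 0x4170 = 0x0B125
One's-complement sum = 0xB125.
Checksum = ~0xB125 & 0xFFFF = 0x4EDA.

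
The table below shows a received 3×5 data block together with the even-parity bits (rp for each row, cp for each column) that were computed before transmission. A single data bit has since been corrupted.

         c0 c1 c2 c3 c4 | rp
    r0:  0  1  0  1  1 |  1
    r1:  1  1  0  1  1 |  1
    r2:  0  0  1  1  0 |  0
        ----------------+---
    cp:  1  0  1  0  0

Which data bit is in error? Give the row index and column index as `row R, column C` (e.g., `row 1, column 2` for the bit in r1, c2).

Recompute each row's even parity and compare to rp:
  r0: data parity 1, sent rp 1 → ok
  r1: data parity 0, sent rp 1 → mismatch
  r2: data parity 0, sent rp 0 → ok
Recompute each column's even parity and compare to cp:
  c0: data parity 1, sent cp 1 → ok
  c1: data parity 0, sent cp 0 → ok
  c2: data parity 1, sent cp 1 → ok
  c3: data parity 1, sent cp 0 → mismatch
  c4: data parity 0, sent cp 0 → ok
Exactly one row (r1) and one column (c3) fail → the flipped bit is at their intersection.

row 1, column 3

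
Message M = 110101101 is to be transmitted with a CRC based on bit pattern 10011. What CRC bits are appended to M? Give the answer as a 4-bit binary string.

Append 4 zeros: 1101011010000. Divide by 10011 (XOR where the leading bit is 1):
  pos 0: 11010 XOR 10011 = 01001
  pos 1: 10011 XOR 10011 = 00000
  pos 6: 10100 XOR 10011 = 00111
  pos 8: 11100 XOR 10011 = 01111
Remainder (last 4 bits) = 1111. This is the CRC / FCS.

1111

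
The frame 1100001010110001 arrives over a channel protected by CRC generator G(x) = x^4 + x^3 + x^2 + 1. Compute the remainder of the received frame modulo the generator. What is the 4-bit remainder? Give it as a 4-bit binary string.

Modulo-2 division of 1100001010110001 by 11101:
  pos 0: 11000 XOR 11101 = 00101
  pos 2: 10101 XOR 11101 = 01000
  pos 3: 10000 XOR 11101 = 01101
  pos 4: 11011 XOR 11101 = 00110
  pos 6: 11001 XOR 11101 = 00100
  pos 8: 10010 XOR 11101 = 01111
  pos 9: 11110 XOR 11101 = 00011
Remainder = 1101 (nonzero — an error is detected).

1101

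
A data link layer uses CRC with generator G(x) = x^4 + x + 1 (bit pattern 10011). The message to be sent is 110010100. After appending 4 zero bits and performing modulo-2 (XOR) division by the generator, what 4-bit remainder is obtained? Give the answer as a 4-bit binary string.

1000

Append 4 zeros: 1100101000000. Divide by 10011 (XOR where the leading bit is 1):
  pos 0: 11001 XOR 10011 = 01010
  pos 1: 10100 XOR 10011 = 00111
  pos 3: 11110 XOR 10011 = 01101
  pos 4: 11010 XOR 10011 = 01001
  pos 5: 10010 XOR 10011 = 00001
Remainder (last 4 bits) = 1000. This is the CRC / FCS.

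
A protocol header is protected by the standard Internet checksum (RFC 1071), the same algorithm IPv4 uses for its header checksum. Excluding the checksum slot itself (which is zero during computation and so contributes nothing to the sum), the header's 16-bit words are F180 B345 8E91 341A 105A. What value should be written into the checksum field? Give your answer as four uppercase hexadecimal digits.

One's-complement addition (fold any carry out of bit 15 back into bit 0):
  0xF180 + 0xB345 = 0x1A4C5 → wrap carry → 0xA4C6
  0xA4C6 + 0x8E91 = 0x13357 → wrap carry → 0x3358
  0x3358 + 0x341A = 0x06772
  0x6772 + 0x105A = 0x077CC
One's-complement sum = 0x77CC.
Checksum = ~0x77CC & 0xFFFF = 0x8833.

8833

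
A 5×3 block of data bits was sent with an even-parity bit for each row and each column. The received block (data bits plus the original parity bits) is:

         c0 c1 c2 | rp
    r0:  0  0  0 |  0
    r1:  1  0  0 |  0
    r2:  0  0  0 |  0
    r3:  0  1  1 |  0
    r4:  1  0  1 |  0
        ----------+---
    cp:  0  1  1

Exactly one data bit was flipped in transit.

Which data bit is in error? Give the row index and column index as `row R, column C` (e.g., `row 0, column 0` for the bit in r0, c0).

Recompute each row's even parity and compare to rp:
  r0: data parity 0, sent rp 0 → ok
  r1: data parity 1, sent rp 0 → mismatch
  r2: data parity 0, sent rp 0 → ok
  r3: data parity 0, sent rp 0 → ok
  r4: data parity 0, sent rp 0 → ok
Recompute each column's even parity and compare to cp:
  c0: data parity 0, sent cp 0 → ok
  c1: data parity 1, sent cp 1 → ok
  c2: data parity 0, sent cp 1 → mismatch
Exactly one row (r1) and one column (c2) fail → the flipped bit is at their intersection.

row 1, column 2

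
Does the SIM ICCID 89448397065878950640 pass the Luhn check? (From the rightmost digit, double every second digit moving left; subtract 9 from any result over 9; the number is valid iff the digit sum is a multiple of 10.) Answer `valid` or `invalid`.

From the right, keep odd positions and double even positions (subtract 9 from any doubled value over 9):
  doubled (positions 2,4,...): 8 0 9 5 1 0 9 7 8 7 → sum 54
  kept (positions 1,3,...): 0 6 5 8 8 6 7 3 4 9 → sum 56
Total = 110.
110 mod 10 = 0, so the number is valid.

valid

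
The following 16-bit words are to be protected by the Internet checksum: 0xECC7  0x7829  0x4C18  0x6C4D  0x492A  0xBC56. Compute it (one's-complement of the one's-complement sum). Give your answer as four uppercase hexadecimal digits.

DD27

One's-complement addition (fold any carry out of bit 15 back into bit 0):
  0xECC7 + 0x7829 = 0x164F0 → wrap carry → 0x64F1
  0x64F1 + 0x4C18 = 0x0B109
  0xB109 + 0x6C4D = 0x11D56 → wrap carry → 0x1D57
  0x1D57 + 0x492A = 0x06681
  0x6681 + 0xBC56 = 0x122D7 → wrap carry → 0x22D8
One's-complement sum = 0x22D8.
Checksum = ~0x22D8 & 0xFFFF = 0xDD27.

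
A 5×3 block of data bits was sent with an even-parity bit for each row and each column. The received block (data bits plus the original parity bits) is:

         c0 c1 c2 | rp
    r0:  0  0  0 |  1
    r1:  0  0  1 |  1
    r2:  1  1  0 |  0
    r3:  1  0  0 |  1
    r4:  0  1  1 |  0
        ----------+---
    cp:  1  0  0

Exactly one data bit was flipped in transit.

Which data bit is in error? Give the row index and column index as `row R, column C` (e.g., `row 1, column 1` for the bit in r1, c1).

row 0, column 0

Recompute each row's even parity and compare to rp:
  r0: data parity 0, sent rp 1 → mismatch
  r1: data parity 1, sent rp 1 → ok
  r2: data parity 0, sent rp 0 → ok
  r3: data parity 1, sent rp 1 → ok
  r4: data parity 0, sent rp 0 → ok
Recompute each column's even parity and compare to cp:
  c0: data parity 0, sent cp 1 → mismatch
  c1: data parity 0, sent cp 0 → ok
  c2: data parity 0, sent cp 0 → ok
Exactly one row (r0) and one column (c0) fail → the flipped bit is at their intersection.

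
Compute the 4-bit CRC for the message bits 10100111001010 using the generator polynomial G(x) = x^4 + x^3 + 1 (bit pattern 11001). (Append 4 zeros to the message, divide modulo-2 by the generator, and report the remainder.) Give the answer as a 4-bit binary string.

Append 4 zeros: 101001110010100000. Divide by 11001 (XOR where the leading bit is 1):
  pos 0: 10100 XOR 11001 = 01101
  pos 1: 11011 XOR 11001 = 00010
  pos 4: 10110 XOR 11001 = 01111
  pos 5: 11110 XOR 11001 = 00111
  pos 7: 11110 XOR 11001 = 00111
  pos 9: 11110 XOR 11001 = 00111
  pos 11: 11100 XOR 11001 = 00101
  pos 13: 10100 XOR 11001 = 01101
Remainder (last 4 bits) = 1101. This is the CRC / FCS.

1101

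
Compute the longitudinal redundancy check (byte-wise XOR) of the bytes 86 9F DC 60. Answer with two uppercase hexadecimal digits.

A5

XOR the bytes together:
  start with 0x86
  0x86 ⊕ 0x9F = 0x19
  0x19 ⊕ 0xDC = 0xC5
  0xC5 ⊕ 0x60 = 0xA5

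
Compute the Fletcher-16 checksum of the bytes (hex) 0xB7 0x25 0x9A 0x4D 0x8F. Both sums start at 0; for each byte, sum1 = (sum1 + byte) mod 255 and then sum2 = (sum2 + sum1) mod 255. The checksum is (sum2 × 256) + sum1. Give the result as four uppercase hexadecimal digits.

2554

Running sums (mod 255):
  after byte 0 (0xB7): sum1=183, sum2=183
  after byte 1 (0x25): sum1=220, sum2=148
  after byte 2 (0x9A): sum1=119, sum2=12
  after byte 3 (0x4D): sum1=196, sum2=208
  after byte 4 (0x8F): sum1=84, sum2=37
Checksum = sum2·256 + sum1 = 37·256 + 84 = 9556 = 0x2554.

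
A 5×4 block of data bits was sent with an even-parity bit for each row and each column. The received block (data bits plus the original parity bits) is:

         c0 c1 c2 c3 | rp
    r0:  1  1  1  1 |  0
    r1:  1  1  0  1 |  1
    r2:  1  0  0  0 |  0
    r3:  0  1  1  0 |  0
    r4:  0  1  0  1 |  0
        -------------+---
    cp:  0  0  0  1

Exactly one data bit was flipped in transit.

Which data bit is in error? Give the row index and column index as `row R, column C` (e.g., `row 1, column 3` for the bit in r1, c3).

row 2, column 0

Recompute each row's even parity and compare to rp:
  r0: data parity 0, sent rp 0 → ok
  r1: data parity 1, sent rp 1 → ok
  r2: data parity 1, sent rp 0 → mismatch
  r3: data parity 0, sent rp 0 → ok
  r4: data parity 0, sent rp 0 → ok
Recompute each column's even parity and compare to cp:
  c0: data parity 1, sent cp 0 → mismatch
  c1: data parity 0, sent cp 0 → ok
  c2: data parity 0, sent cp 0 → ok
  c3: data parity 1, sent cp 1 → ok
Exactly one row (r2) and one column (c0) fail → the flipped bit is at their intersection.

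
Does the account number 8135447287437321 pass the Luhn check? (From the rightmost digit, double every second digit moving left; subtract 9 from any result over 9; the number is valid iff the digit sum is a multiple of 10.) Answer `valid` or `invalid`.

From the right, keep odd positions and double even positions (subtract 9 from any doubled value over 9):
  doubled (positions 2,4,...): 4 5 8 7 5 8 6 7 → sum 50
  kept (positions 1,3,...): 1 3 3 7 2 4 5 1 → sum 26
Total = 76.
76 mod 10 = 6, so the number is invalid.

invalid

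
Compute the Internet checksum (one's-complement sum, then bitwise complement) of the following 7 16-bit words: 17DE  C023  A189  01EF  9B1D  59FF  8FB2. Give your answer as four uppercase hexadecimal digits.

FFB5

One's-complement addition (fold any carry out of bit 15 back into bit 0):
  0x17DE + 0xC023 = 0x0D801
  0xD801 + 0xA189 = 0x1798A → wrap carry → 0x798B
  0x798B + 0x01EF = 0x07B7A
  0x7B7A + 0x9B1D = 0x11697 → wrap carry → 0x1698
  0x1698 + 0x59FF = 0x07097
  0x7097 + 0x8FB2 = 0x10049 → wrap carry → 0x004A
One's-complement sum = 0x004A.
Checksum = ~0x004A & 0xFFFF = 0xFFB5.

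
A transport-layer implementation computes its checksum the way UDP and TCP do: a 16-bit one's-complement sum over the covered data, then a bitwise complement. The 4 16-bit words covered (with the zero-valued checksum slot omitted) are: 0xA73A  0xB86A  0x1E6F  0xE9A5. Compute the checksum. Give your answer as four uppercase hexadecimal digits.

9845

One's-complement addition (fold any carry out of bit 15 back into bit 0):
  0xA73A + 0xB86A = 0x15FA4 → wrap carry → 0x5FA5
  0x5FA5 + 0x1E6F = 0x07E14
  0x7E14 + 0xE9A5 = 0x167B9 → wrap carry → 0x67BA
One's-complement sum = 0x67BA.
Checksum = ~0x67BA & 0xFFFF = 0x9845.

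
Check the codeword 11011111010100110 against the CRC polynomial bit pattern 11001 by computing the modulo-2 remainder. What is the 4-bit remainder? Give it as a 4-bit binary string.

Modulo-2 division of 11011111010100110 by 11001:
  pos 0: 11011 XOR 11001 = 00010
  pos 3: 10111 XOR 11001 = 01110
  pos 4: 11100 XOR 11001 = 00101
  pos 6: 10110 XOR 11001 = 01111
  pos 7: 11111 XOR 11001 = 00110
  pos 9: 11000 XOR 11001 = 00001
Remainder = 1110 (nonzero — an error is detected).

1110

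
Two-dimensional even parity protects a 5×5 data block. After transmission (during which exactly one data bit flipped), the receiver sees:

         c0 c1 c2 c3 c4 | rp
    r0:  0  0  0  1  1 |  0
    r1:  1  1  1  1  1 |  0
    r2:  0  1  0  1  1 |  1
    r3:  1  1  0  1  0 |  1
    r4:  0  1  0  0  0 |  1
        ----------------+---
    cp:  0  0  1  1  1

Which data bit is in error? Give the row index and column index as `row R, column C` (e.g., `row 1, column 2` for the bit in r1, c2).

Recompute each row's even parity and compare to rp:
  r0: data parity 0, sent rp 0 → ok
  r1: data parity 1, sent rp 0 → mismatch
  r2: data parity 1, sent rp 1 → ok
  r3: data parity 1, sent rp 1 → ok
  r4: data parity 1, sent rp 1 → ok
Recompute each column's even parity and compare to cp:
  c0: data parity 0, sent cp 0 → ok
  c1: data parity 0, sent cp 0 → ok
  c2: data parity 1, sent cp 1 → ok
  c3: data parity 0, sent cp 1 → mismatch
  c4: data parity 1, sent cp 1 → ok
Exactly one row (r1) and one column (c3) fail → the flipped bit is at their intersection.

row 1, column 3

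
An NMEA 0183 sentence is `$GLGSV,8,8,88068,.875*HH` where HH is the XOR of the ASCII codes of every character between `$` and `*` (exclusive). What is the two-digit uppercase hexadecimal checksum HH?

63

XOR the ASCII codes of the payload characters:
  'G' = 0x47 → acc = 0x47
  'L' = 0x4C → acc = 0x0B
  'G' = 0x47 → acc = 0x4C
  'S' = 0x53 → acc = 0x1F
  'V' = 0x56 → acc = 0x49
  ',' = 0x2C → acc = 0x65
  '8' = 0x38 → acc = 0x5D
  ',' = 0x2C → acc = 0x71
  '8' = 0x38 → acc = 0x49
  ',' = 0x2C → acc = 0x65
  '8' = 0x38 → acc = 0x5D
  '8' = 0x38 → acc = 0x65
  '0' = 0x30 → acc = 0x55
  '6' = 0x36 → acc = 0x63
  '8' = 0x38 → acc = 0x5B
  ',' = 0x2C → acc = 0x77
  '.' = 0x2E → acc = 0x59
  '8' = 0x38 → acc = 0x61
  '7' = 0x37 → acc = 0x56
  '5' = 0x35 → acc = 0x63
Checksum = 0x63.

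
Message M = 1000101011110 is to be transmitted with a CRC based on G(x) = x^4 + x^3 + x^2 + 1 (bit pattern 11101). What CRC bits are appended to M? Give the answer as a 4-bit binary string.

0001

Append 4 zeros: 10001010111100000. Divide by 11101 (XOR where the leading bit is 1):
  pos 0: 10001 XOR 11101 = 01100
  pos 1: 11000 XOR 11101 = 00101
  pos 3: 10110 XOR 11101 = 01011
  pos 4: 10111 XOR 11101 = 01010
  pos 5: 10101 XOR 11101 = 01000
  pos 6: 10001 XOR 11101 = 01100
  pos 7: 11001 XOR 11101 = 00100
  pos 9: 10000 XOR 11101 = 01101
  pos 10: 11010 XOR 11101 = 00111
  pos 12: 11100 XOR 11101 = 00001
Remainder (last 4 bits) = 0001. This is the CRC / FCS.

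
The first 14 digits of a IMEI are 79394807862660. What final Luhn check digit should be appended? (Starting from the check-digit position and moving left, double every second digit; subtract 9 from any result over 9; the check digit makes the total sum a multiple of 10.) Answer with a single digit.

4

Partial digits right→left: 0 6 6 2 6 8 7 0 8 4 9 3 9 7
Double every second digit counting from the check-digit position (so the 1st, 3rd, 5th, ... of the partial from the right).
  doubled (with −9 where >9): 0 3 3 5 7 9 9 → sum 36
  kept as-is: 6 2 8 0 4 3 7 → sum 30
Total = 36 + 30 = 66.
Check digit = (10 − (66 mod 10)) mod 10 = 4.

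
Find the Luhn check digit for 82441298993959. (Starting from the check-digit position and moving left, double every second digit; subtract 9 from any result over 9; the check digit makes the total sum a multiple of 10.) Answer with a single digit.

Partial digits right→left: 9 5 9 3 9 9 8 9 2 1 4 4 2 8
Double every second digit counting from the check-digit position (so the 1st, 3rd, 5th, ... of the partial from the right).
  doubled (with −9 where >9): 9 9 9 7 4 8 4 → sum 50
  kept as-is: 5 3 9 9 1 4 8 → sum 39
Total = 50 + 39 = 89.
Check digit = (10 − (89 mod 10)) mod 10 = 1.

1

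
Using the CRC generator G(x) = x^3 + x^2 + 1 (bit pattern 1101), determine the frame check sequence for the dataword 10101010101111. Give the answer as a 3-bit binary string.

110

Append 3 zeros: 10101010101111000. Divide by 1101 (XOR where the leading bit is 1):
  pos 0: 1010 XOR 1101 = 0111
  pos 1: 1111 XOR 1101 = 0010
  pos 3: 1001 XOR 1101 = 0100
  pos 4: 1000 XOR 1101 = 0101
  pos 5: 1011 XOR 1101 = 0110
  pos 6: 1100 XOR 1101 = 0001
  pos 9: 1111 XOR 1101 = 0010
  pos 11: 1010 XOR 1101 = 0111
  pos 12: 1110 XOR 1101 = 0011
Remainder (last 3 bits) = 110. This is the CRC / FCS.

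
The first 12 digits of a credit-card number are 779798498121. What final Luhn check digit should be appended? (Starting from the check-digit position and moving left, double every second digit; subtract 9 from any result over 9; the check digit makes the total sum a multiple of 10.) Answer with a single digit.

Partial digits right→left: 1 2 1 8 9 4 8 9 7 9 7 7
Double every second digit counting from the check-digit position (so the 1st, 3rd, 5th, ... of the partial from the right).
  doubled (with −9 where >9): 2 2 9 7 5 5 → sum 30
  kept as-is: 2 8 4 9 9 7 → sum 39
Total = 30 + 39 = 69.
Check digit = (10 − (69 mod 10)) mod 10 = 1.

1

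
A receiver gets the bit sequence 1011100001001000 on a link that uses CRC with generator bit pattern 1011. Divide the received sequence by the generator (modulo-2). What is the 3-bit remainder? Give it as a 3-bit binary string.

000

Modulo-2 division of 1011100001001000 by 1011:
  pos 0: 1011 XOR 1011 = 0000
  pos 4: 1000 XOR 1011 = 0011
  pos 6: 1101 XOR 1011 = 0110
  pos 7: 1100 XOR 1011 = 0111
  pos 8: 1110 XOR 1011 = 0101
  pos 9: 1011 XOR 1011 = 0000
Remainder = 000 (zero — the frame passes the CRC check).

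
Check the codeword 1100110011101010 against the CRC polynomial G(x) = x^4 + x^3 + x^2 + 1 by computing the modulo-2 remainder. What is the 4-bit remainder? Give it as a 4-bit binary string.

Modulo-2 division of 1100110011101010 by 11101:
  pos 0: 11001 XOR 11101 = 00100
  pos 2: 10010 XOR 11101 = 01111
  pos 3: 11110 XOR 11101 = 00011
  pos 6: 11111 XOR 11101 = 00010
  pos 9: 10010 XOR 11101 = 01111
  pos 10: 11111 XOR 11101 = 00010
Remainder = 0100 (nonzero — an error is detected).

0100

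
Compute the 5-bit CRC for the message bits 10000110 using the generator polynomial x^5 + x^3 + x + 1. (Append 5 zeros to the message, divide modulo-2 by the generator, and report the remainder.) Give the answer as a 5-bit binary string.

01011

Append 5 zeros: 1000011000000. Divide by 101011 (XOR where the leading bit is 1):
  pos 0: 100001 XOR 101011 = 001010
  pos 2: 101010 XOR 101011 = 000001
  pos 7: 100000 XOR 101011 = 001011
Remainder (last 5 bits) = 01011. This is the CRC / FCS.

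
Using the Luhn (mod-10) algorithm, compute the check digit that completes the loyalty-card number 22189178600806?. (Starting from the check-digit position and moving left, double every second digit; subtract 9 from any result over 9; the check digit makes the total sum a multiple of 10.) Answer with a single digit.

5

Partial digits right→left: 6 0 8 0 0 6 8 7 1 9 8 1 2 2
Double every second digit counting from the check-digit position (so the 1st, 3rd, 5th, ... of the partial from the right).
  doubled (with −9 where >9): 3 7 0 7 2 7 4 → sum 30
  kept as-is: 0 0 6 7 9 1 2 → sum 25
Total = 30 + 25 = 55.
Check digit = (10 − (55 mod 10)) mod 10 = 5.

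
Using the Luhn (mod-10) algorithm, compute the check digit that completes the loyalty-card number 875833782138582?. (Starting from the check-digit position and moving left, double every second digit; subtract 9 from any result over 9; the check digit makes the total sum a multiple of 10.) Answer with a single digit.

Partial digits right→left: 2 8 5 8 3 1 2 8 7 3 3 8 5 7 8
Double every second digit counting from the check-digit position (so the 1st, 3rd, 5th, ... of the partial from the right).
  doubled (with −9 where >9): 4 1 6 4 5 6 1 7 → sum 34
  kept as-is: 8 8 1 8 3 8 7 → sum 43
Total = 34 + 43 = 77.
Check digit = (10 − (77 mod 10)) mod 10 = 3.

3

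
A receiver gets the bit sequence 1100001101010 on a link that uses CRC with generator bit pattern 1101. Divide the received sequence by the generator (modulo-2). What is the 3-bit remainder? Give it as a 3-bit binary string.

110

Modulo-2 division of 1100001101010 by 1101:
  pos 0: 1100 XOR 1101 = 0001
  pos 3: 1001 XOR 1101 = 0100
  pos 4: 1001 XOR 1101 = 0100
  pos 5: 1000 XOR 1101 = 0101
  pos 6: 1011 XOR 1101 = 0110
  pos 7: 1100 XOR 1101 = 0001
Remainder = 110 (nonzero — an error is detected).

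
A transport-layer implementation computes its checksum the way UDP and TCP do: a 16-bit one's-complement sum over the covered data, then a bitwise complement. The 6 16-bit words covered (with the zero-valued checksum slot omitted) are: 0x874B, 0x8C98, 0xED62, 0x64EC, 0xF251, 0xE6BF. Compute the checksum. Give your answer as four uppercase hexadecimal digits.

C0BA

One's-complement addition (fold any carry out of bit 15 back into bit 0):
  0x874B + 0x8C98 = 0x113E3 → wrap carry → 0x13E4
  0x13E4 + 0xED62 = 0x10146 → wrap carry → 0x0147
  0x0147 + 0x64EC = 0x06633
  0x6633 + 0xF251 = 0x15884 → wrap carry → 0x5885
  0x5885 + 0xE6BF = 0x13F44 → wrap carry → 0x3F45
One's-complement sum = 0x3F45.
Checksum = ~0x3F45 & 0xFFFF = 0xC0BA.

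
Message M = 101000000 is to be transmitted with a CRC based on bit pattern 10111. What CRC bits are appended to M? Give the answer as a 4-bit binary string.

Append 4 zeros: 1010000000000. Divide by 10111 (XOR where the leading bit is 1):
  pos 0: 10100 XOR 10111 = 00011
  pos 3: 11000 XOR 10111 = 01111
  pos 4: 11110 XOR 10111 = 01001
  pos 5: 10010 XOR 10111 = 00101
  pos 7: 10100 XOR 10111 = 00011
Remainder (last 4 bits) = 0110. This is the CRC / FCS.

0110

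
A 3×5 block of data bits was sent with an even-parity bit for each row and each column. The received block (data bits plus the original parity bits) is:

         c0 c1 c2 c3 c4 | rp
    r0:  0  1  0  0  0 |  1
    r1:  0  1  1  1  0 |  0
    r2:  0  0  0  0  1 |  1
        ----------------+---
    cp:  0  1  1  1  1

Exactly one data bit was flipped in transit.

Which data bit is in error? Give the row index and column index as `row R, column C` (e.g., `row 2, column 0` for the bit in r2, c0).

Recompute each row's even parity and compare to rp:
  r0: data parity 1, sent rp 1 → ok
  r1: data parity 1, sent rp 0 → mismatch
  r2: data parity 1, sent rp 1 → ok
Recompute each column's even parity and compare to cp:
  c0: data parity 0, sent cp 0 → ok
  c1: data parity 0, sent cp 1 → mismatch
  c2: data parity 1, sent cp 1 → ok
  c3: data parity 1, sent cp 1 → ok
  c4: data parity 1, sent cp 1 → ok
Exactly one row (r1) and one column (c1) fail → the flipped bit is at their intersection.

row 1, column 1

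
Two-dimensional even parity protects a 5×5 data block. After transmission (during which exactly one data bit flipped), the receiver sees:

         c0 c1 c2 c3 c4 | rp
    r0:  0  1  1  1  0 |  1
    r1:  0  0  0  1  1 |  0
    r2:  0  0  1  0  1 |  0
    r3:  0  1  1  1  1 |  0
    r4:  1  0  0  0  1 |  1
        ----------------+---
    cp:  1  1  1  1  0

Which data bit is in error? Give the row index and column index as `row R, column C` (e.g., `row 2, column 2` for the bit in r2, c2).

row 4, column 1

Recompute each row's even parity and compare to rp:
  r0: data parity 1, sent rp 1 → ok
  r1: data parity 0, sent rp 0 → ok
  r2: data parity 0, sent rp 0 → ok
  r3: data parity 0, sent rp 0 → ok
  r4: data parity 0, sent rp 1 → mismatch
Recompute each column's even parity and compare to cp:
  c0: data parity 1, sent cp 1 → ok
  c1: data parity 0, sent cp 1 → mismatch
  c2: data parity 1, sent cp 1 → ok
  c3: data parity 1, sent cp 1 → ok
  c4: data parity 0, sent cp 0 → ok
Exactly one row (r4) and one column (c1) fail → the flipped bit is at their intersection.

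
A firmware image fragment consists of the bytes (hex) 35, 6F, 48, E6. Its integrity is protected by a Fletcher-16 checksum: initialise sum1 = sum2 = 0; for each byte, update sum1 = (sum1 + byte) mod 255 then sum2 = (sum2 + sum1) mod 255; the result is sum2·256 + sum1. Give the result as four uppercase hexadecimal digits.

9AD3

Running sums (mod 255):
  after byte 0 (35): sum1=53, sum2=53
  after byte 1 (6F): sum1=164, sum2=217
  after byte 2 (48): sum1=236, sum2=198
  after byte 3 (E6): sum1=211, sum2=154
Checksum = sum2·256 + sum1 = 154·256 + 211 = 39635 = 0x9AD3.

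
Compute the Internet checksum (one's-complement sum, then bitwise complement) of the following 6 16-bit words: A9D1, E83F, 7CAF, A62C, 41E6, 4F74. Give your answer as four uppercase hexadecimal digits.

B9B7

One's-complement addition (fold any carry out of bit 15 back into bit 0):
  0xA9D1 + 0xE83F = 0x19210 → wrap carry → 0x9211
  0x9211 + 0x7CAF = 0x10EC0 → wrap carry → 0x0EC1
  0x0EC1 + 0xA62C = 0x0B4ED
  0xB4ED + 0x41E6 = 0x0F6D3
  0xF6D3 + 0x4F74 = 0x14647 → wrap carry → 0x4648
One's-complement sum = 0x4648.
Checksum = ~0x4648 & 0xFFFF = 0xB9B7.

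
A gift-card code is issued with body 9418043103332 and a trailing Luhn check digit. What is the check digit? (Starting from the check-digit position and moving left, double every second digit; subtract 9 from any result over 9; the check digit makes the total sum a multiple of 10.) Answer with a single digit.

Partial digits right→left: 2 3 3 3 0 1 3 4 0 8 1 4 9
Double every second digit counting from the check-digit position (so the 1st, 3rd, 5th, ... of the partial from the right).
  doubled (with −9 where >9): 4 6 0 6 0 2 9 → sum 27
  kept as-is: 3 3 1 4 8 4 → sum 23
Total = 27 + 23 = 50.
Check digit = (10 − (50 mod 10)) mod 10 = 0.

0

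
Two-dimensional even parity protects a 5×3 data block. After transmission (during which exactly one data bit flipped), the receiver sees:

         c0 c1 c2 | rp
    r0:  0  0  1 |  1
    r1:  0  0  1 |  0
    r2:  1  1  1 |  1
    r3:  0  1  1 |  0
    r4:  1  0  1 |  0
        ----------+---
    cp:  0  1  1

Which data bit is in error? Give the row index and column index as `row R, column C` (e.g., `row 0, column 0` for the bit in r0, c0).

row 1, column 1

Recompute each row's even parity and compare to rp:
  r0: data parity 1, sent rp 1 → ok
  r1: data parity 1, sent rp 0 → mismatch
  r2: data parity 1, sent rp 1 → ok
  r3: data parity 0, sent rp 0 → ok
  r4: data parity 0, sent rp 0 → ok
Recompute each column's even parity and compare to cp:
  c0: data parity 0, sent cp 0 → ok
  c1: data parity 0, sent cp 1 → mismatch
  c2: data parity 1, sent cp 1 → ok
Exactly one row (r1) and one column (c1) fail → the flipped bit is at their intersection.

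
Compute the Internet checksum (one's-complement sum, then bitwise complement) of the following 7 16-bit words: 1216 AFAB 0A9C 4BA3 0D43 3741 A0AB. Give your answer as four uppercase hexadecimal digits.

One's-complement addition (fold any carry out of bit 15 back into bit 0):
  0x1216 + 0xAFAB = 0x0C1C1
  0xC1C1 + 0x0A9C = 0x0CC5D
  0xCC5D + 0x4BA3 = 0x11800 → wrap carry → 0x1801
  0x1801 + 0x0D43 = 0x02544
  0x2544 + 0x3741 = 0x05C85
  0x5C85 + 0xA0AB = 0x0FD30
One's-complement sum = 0xFD30.
Checksum = ~0xFD30 & 0xFFFF = 0x02CF.

02CF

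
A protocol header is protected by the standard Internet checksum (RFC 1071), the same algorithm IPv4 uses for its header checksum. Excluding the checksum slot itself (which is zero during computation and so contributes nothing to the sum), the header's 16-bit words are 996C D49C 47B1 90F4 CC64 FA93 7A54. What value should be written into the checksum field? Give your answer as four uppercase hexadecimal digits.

7803

One's-complement addition (fold any carry out of bit 15 back into bit 0):
  0x996C + 0xD49C = 0x16E08 → wrap carry → 0x6E09
  0x6E09 + 0x47B1 = 0x0B5BA
  0xB5BA + 0x90F4 = 0x146AE → wrap carry → 0x46AF
  0x46AF + 0xCC64 = 0x11313 → wrap carry → 0x1314
  0x1314 + 0xFA93 = 0x10DA7 → wrap carry → 0x0DA8
  0x0DA8 + 0x7A54 = 0x087FC
One's-complement sum = 0x87FC.
Checksum = ~0x87FC & 0xFFFF = 0x7803.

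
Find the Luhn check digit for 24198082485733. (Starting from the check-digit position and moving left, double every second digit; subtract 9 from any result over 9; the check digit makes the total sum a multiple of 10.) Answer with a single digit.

Partial digits right→left: 3 3 7 5 8 4 2 8 0 8 9 1 4 2
Double every second digit counting from the check-digit position (so the 1st, 3rd, 5th, ... of the partial from the right).
  doubled (with −9 where >9): 6 5 7 4 0 9 8 → sum 39
  kept as-is: 3 5 4 8 8 1 2 → sum 31
Total = 39 + 31 = 70.
Check digit = (10 − (70 mod 10)) mod 10 = 0.

0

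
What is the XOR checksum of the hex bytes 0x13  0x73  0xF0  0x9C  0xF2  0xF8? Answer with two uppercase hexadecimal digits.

06

XOR the bytes together:
  start with 0x13
  0x13 ⊕ 0x73 = 0x60
  0x60 ⊕ 0xF0 = 0x90
  0x90 ⊕ 0x9C = 0x0C
  0x0C ⊕ 0xF2 = 0xFE
  0xFE ⊕ 0xF8 = 0x06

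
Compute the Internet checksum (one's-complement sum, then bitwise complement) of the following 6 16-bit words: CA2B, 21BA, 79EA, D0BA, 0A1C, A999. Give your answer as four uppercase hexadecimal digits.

One's-complement addition (fold any carry out of bit 15 back into bit 0):
  0xCA2B + 0x21BA = 0x0EBE5
  0xEBE5 + 0x79EA = 0x165CF → wrap carry → 0x65D0
  0x65D0 + 0xD0BA = 0x1368A → wrap carry → 0x368B
  0x368B + 0x0A1C = 0x040A7
  0x40A7 + 0xA999 = 0x0EA40
One's-complement sum = 0xEA40.
Checksum = ~0xEA40 & 0xFFFF = 0x15BF.

15BF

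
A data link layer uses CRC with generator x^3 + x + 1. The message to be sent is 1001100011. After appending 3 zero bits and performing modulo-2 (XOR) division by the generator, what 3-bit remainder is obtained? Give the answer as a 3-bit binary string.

Append 3 zeros: 1001100011000. Divide by 1011 (XOR where the leading bit is 1):
  pos 0: 1001 XOR 1011 = 0010
  pos 2: 1010 XOR 1011 = 0001
  pos 5: 1001 XOR 1011 = 0010
  pos 7: 1010 XOR 1011 = 0001
Remainder (last 3 bits) = 100. This is the CRC / FCS.

100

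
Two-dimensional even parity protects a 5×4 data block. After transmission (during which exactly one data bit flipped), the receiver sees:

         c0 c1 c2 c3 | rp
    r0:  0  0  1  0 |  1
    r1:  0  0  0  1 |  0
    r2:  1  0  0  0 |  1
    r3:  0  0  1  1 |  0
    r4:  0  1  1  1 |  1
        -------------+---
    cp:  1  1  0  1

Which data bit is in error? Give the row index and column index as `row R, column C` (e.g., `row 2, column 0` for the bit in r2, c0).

row 1, column 2

Recompute each row's even parity and compare to rp:
  r0: data parity 1, sent rp 1 → ok
  r1: data parity 1, sent rp 0 → mismatch
  r2: data parity 1, sent rp 1 → ok
  r3: data parity 0, sent rp 0 → ok
  r4: data parity 1, sent rp 1 → ok
Recompute each column's even parity and compare to cp:
  c0: data parity 1, sent cp 1 → ok
  c1: data parity 1, sent cp 1 → ok
  c2: data parity 1, sent cp 0 → mismatch
  c3: data parity 1, sent cp 1 → ok
Exactly one row (r1) and one column (c2) fail → the flipped bit is at their intersection.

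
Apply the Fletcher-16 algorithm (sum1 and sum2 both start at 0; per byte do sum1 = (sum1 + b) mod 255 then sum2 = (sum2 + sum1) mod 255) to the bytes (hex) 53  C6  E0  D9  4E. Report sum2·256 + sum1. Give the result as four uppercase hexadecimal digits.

6023

Running sums (mod 255):
  after byte 0 (53): sum1=83, sum2=83
  after byte 1 (C6): sum1=26, sum2=109
  after byte 2 (E0): sum1=250, sum2=104
  after byte 3 (D9): sum1=212, sum2=61
  after byte 4 (4E): sum1=35, sum2=96
Checksum = sum2·256 + sum1 = 96·256 + 35 = 24611 = 0x6023.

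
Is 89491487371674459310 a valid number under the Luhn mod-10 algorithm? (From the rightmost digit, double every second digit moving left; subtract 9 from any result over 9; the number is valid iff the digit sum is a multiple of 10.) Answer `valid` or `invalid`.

valid

From the right, keep odd positions and double even positions (subtract 9 from any doubled value over 9):
  doubled (positions 2,4,...): 2 9 8 5 2 6 7 2 8 7 → sum 56
  kept (positions 1,3,...): 0 3 5 4 6 7 7 4 9 9 → sum 54
Total = 110.
110 mod 10 = 0, so the number is valid.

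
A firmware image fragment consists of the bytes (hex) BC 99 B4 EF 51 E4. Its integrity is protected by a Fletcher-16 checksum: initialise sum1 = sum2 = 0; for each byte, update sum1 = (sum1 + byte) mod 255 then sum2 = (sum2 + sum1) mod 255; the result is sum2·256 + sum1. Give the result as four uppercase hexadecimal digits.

9631

Running sums (mod 255):
  after byte 0 (BC): sum1=188, sum2=188
  after byte 1 (99): sum1=86, sum2=19
  after byte 2 (B4): sum1=11, sum2=30
  after byte 3 (EF): sum1=250, sum2=25
  after byte 4 (51): sum1=76, sum2=101
  after byte 5 (E4): sum1=49, sum2=150
Checksum = sum2·256 + sum1 = 150·256 + 49 = 38449 = 0x9631.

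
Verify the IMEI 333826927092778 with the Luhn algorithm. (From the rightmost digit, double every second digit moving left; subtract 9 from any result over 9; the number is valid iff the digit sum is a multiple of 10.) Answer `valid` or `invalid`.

From the right, keep odd positions and double even positions (subtract 9 from any doubled value over 9):
  doubled (positions 2,4,...): 5 4 0 4 3 7 6 → sum 29
  kept (positions 1,3,...): 8 7 9 7 9 2 3 3 → sum 48
Total = 77.
77 mod 10 = 7, so the number is invalid.

invalid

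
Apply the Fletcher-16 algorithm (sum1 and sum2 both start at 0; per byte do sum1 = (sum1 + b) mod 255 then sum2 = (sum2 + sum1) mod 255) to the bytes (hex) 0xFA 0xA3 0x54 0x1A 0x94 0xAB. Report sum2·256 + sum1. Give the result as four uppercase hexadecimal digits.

Running sums (mod 255):
  after byte 0 (0xFA): sum1=250, sum2=250
  after byte 1 (0xA3): sum1=158, sum2=153
  after byte 2 (0x54): sum1=242, sum2=140
  after byte 3 (0x1A): sum1=13, sum2=153
  after byte 4 (0x94): sum1=161, sum2=59
  after byte 5 (0xAB): sum1=77, sum2=136
Checksum = sum2·256 + sum1 = 136·256 + 77 = 34893 = 0x884D.

884D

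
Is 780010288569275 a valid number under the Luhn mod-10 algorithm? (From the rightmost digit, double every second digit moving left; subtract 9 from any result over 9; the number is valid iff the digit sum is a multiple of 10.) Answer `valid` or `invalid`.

valid

From the right, keep odd positions and double even positions (subtract 9 from any doubled value over 9):
  doubled (positions 2,4,...): 5 9 1 7 0 0 7 → sum 29
  kept (positions 1,3,...): 5 2 6 8 2 1 0 7 → sum 31
Total = 60.
60 mod 10 = 0, so the number is valid.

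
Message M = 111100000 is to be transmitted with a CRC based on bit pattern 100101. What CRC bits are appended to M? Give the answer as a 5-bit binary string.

00100

Append 5 zeros: 11110000000000. Divide by 100101 (XOR where the leading bit is 1):
  pos 0: 111100 XOR 100101 = 011001
  pos 1: 110010 XOR 100101 = 010111
  pos 2: 101110 XOR 100101 = 001011
  pos 4: 101100 XOR 100101 = 001001
  pos 6: 100100 XOR 100101 = 000001
Remainder (last 5 bits) = 00100. This is the CRC / FCS.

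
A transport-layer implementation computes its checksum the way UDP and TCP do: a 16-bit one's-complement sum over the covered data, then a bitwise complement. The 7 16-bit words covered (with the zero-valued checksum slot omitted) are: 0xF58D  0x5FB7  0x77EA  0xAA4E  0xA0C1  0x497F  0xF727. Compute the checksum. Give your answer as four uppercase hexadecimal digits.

One's-complement addition (fold any carry out of bit 15 back into bit 0):
  0xF58D + 0x5FB7 = 0x15544 → wrap carry → 0x5545
  0x5545 + 0x77EA = 0x0CD2F
  0xCD2F + 0xAA4E = 0x1777D → wrap carry → 0x777E
  0x777E + 0xA0C1 = 0x1183F → wrap carry → 0x1840
  0x1840 + 0x497F = 0x061BF
  0x61BF + 0xF727 = 0x158E6 → wrap carry → 0x58E7
One's-complement sum = 0x58E7.
Checksum = ~0x58E7 & 0xFFFF = 0xA718.

A718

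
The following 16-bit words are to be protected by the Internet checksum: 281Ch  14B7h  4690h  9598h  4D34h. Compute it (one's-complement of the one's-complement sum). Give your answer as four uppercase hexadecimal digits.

99CF

One's-complement addition (fold any carry out of bit 15 back into bit 0):
  0x281C + 0x14B7 = 0x03CD3
  0x3CD3 + 0x4690 = 0x08363
  0x8363 + 0x9598 = 0x118FB → wrap carry → 0x18FC
  0x18FC + 0x4D34 = 0x06630
One's-complement sum = 0x6630.
Checksum = ~0x6630 & 0xFFFF = 0x99CF.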